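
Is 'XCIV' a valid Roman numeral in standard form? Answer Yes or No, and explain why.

'XCIV': Check the rules: uses only the symbols I, V, X, L, C, D, M; no symbol is repeated more than three times in a row; V, L and D each appear at most once; the only places a smaller symbol precedes a larger one are the allowed subtractive pairs XC, IV, the symbol right after such a pair (if any) is smaller than the pair's first symbol, and otherwise the values never increase from left to right. Value: XC (90) + IV (4) = 94. So it is a valid standard Roman numeral.

Yes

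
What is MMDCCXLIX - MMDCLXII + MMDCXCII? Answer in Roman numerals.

MMDCCXLIX = 2749, MMDCLXII = 2662, MMDCXCII = 2692
2749 - 2662 = 87
87 + 2692 = 2779

MMDCCLXXIX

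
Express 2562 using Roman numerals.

Convert 2562 to Roman numerals:
  2562 contains 2×1000 (MM)
  562 contains 1×500 (D)
  62 contains 1×50 (L)
  12 contains 1×10 (X)
  2 contains 2×1 (II)

MMDLXII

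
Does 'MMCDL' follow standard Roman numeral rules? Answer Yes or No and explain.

'MMCDL': Check the rules: uses only the symbols I, V, X, L, C, D, M; no symbol is repeated more than three times in a row; V, L and D each appear at most once; the only place a smaller symbol precedes a larger one is the allowed subtractive pair CD, the symbol right after such a pair (if any) is smaller than the pair's first symbol, and otherwise the values never increase from left to right. Value: M (1000) + M (1000) + CD (400) + L (50) = 2450. So it is a valid standard Roman numeral.

Yes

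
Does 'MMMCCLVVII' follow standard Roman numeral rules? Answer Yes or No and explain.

'MMMCCLVVII': V should not appear more than once

No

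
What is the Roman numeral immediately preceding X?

X = 10; previous is 9

IX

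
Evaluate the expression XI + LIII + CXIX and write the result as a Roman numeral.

XI = 11, LIII = 53, CXIX = 119
11 + 53 = 64
64 + 119 = 183

CLXXXIII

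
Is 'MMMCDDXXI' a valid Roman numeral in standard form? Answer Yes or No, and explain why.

'MMMCDDXXI': D should not appear more than once

No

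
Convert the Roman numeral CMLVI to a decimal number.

CMLVI: CM=900, L=50, V=5, I=1
900 + 50 + 5 + 1 = 956

956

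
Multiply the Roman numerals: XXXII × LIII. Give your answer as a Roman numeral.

XXXII = 32
LIII = 53
32 × 53 = 1696

MDCXCVI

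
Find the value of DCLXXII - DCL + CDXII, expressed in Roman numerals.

DCLXXII = 672, DCL = 650, CDXII = 412
672 - 650 = 22
22 + 412 = 434

CDXXXIV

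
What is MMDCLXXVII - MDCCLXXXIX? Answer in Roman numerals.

MMDCLXXVII = 2677
MDCCLXXXIX = 1789
2677 - 1789 = 888

DCCCLXXXVIII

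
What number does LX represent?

LX: L=50, X=10
50 + 10 = 60

60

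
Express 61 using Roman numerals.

Convert 61 to Roman numerals:
  61 contains 1×50 (L)
  11 contains 1×10 (X)
  1 contains 1×1 (I)

LXI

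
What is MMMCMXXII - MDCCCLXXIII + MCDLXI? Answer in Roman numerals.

MMMCMXXII = 3922, MDCCCLXXIII = 1873, MCDLXI = 1461
3922 - 1873 = 2049
2049 + 1461 = 3510

MMMDX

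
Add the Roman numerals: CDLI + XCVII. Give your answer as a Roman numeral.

CDLI = 451
XCVII = 97
451 + 97 = 548

DXLVIII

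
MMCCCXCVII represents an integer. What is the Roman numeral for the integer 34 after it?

MMCCCXCVII = 2397
2397 + 34 = 2431

MMCDXXXI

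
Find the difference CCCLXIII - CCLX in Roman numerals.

CCCLXIII = 363
CCLX = 260
363 - 260 = 103

CIII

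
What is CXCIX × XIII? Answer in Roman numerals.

CXCIX = 199
XIII = 13
199 × 13 = 2587

MMDLXXXVII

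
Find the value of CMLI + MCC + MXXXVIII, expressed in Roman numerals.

CMLI = 951, MCC = 1200, MXXXVIII = 1038
951 + 1200 = 2151
2151 + 1038 = 3189

MMMCLXXXIX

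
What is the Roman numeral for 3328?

Convert 3328 to Roman numerals:
  3328 contains 3×1000 (MMM)
  328 contains 3×100 (CCC)
  28 contains 2×10 (XX)
  8 contains 1×5 (V)
  3 contains 3×1 (III)

MMMCCCXXVIII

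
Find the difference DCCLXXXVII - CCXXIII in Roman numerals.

DCCLXXXVII = 787
CCXXIII = 223
787 - 223 = 564

DLXIV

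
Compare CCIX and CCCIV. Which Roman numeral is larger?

CCIX = 209
CCCIV = 304
304 is larger

CCCIV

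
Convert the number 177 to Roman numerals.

Convert 177 to Roman numerals:
  177 contains 1×100 (C)
  77 contains 1×50 (L)
  27 contains 2×10 (XX)
  7 contains 1×5 (V)
  2 contains 2×1 (II)

CLXXVII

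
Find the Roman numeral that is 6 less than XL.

XL = 40
40 - 6 = 34

XXXIV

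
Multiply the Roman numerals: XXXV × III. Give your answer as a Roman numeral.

XXXV = 35
III = 3
35 × 3 = 105

CV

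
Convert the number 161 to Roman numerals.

Convert 161 to Roman numerals:
  161 contains 1×100 (C)
  61 contains 1×50 (L)
  11 contains 1×10 (X)
  1 contains 1×1 (I)

CLXI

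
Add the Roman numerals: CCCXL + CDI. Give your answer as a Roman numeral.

CCCXL = 340
CDI = 401
340 + 401 = 741

DCCXLI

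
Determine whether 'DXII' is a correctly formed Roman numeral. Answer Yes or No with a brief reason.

'DXII': Check the rules: uses only the symbols I, V, X, L, C, D, M; no symbol is repeated more than three times in a row; V, L and D each appear at most once; no smaller symbol precedes a larger one (values never increase from left to right). Value: D (500) + X (10) + I (1) + I (1) = 512. So it is a valid standard Roman numeral.

Yes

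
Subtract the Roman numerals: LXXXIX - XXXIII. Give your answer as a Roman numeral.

LXXXIX = 89
XXXIII = 33
89 - 33 = 56

LVI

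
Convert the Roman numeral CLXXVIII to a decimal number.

CLXXVIII: C=100, L=50, X=10, X=10, V=5, I=1, I=1, I=1
100 + 50 + 10 + 10 + 5 + 1 + 1 + 1 = 178

178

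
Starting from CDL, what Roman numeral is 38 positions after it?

CDL = 450
450 + 38 = 488

CDLXXXVIII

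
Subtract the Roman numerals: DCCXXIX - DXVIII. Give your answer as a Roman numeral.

DCCXXIX = 729
DXVIII = 518
729 - 518 = 211

CCXI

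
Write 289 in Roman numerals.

Convert 289 to Roman numerals:
  289 contains 2×100 (CC)
  89 contains 1×50 (L)
  39 contains 3×10 (XXX)
  9 contains 1×9 (IX)

CCLXXXIX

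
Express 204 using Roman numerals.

Convert 204 to Roman numerals:
  204 contains 2×100 (CC)
  4 contains 1×4 (IV)

CCIV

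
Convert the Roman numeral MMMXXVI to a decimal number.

MMMXXVI: M=1000, M=1000, M=1000, X=10, X=10, V=5, I=1
1000 + 1000 + 1000 + 10 + 10 + 5 + 1 = 3026

3026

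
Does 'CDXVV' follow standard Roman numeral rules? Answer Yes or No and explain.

'CDXVV': V should not appear more than once

No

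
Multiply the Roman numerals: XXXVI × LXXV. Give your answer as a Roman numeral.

XXXVI = 36
LXXV = 75
36 × 75 = 2700

MMDCC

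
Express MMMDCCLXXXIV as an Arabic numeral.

MMMDCCLXXXIV: M=1000, M=1000, M=1000, D=500, C=100, C=100, L=50, X=10, X=10, X=10, IV=4
1000 + 1000 + 1000 + 500 + 100 + 100 + 50 + 10 + 10 + 10 + 4 = 3784

3784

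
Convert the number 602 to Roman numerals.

Convert 602 to Roman numerals:
  602 contains 1×500 (D)
  102 contains 1×100 (C)
  2 contains 2×1 (II)

DCII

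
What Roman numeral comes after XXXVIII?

XXXVIII = 38, so the next integer is 38 + 1 = 39

XXXIX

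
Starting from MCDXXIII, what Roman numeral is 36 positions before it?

MCDXXIII = 1423
1423 - 36 = 1387

MCCCLXXXVII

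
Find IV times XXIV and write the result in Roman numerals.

IV = 4
XXIV = 24
4 × 24 = 96

XCVI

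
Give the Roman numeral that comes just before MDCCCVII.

MDCCCVII = 1807; previous is 1806

MDCCCVI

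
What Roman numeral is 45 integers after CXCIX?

CXCIX = 199
199 + 45 = 244

CCXLIV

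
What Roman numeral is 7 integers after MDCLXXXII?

MDCLXXXII = 1682
1682 + 7 = 1689

MDCLXXXIX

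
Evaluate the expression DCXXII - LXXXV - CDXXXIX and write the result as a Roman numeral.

DCXXII = 622, LXXXV = 85, CDXXXIX = 439
622 - 85 = 537
537 - 439 = 98

XCVIII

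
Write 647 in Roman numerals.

Convert 647 to Roman numerals:
  647 contains 1×500 (D)
  147 contains 1×100 (C)
  47 contains 1×40 (XL)
  7 contains 1×5 (V)
  2 contains 2×1 (II)

DCXLVII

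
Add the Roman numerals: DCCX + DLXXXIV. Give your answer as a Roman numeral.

DCCX = 710
DLXXXIV = 584
710 + 584 = 1294

MCCXCIV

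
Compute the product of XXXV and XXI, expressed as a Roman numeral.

XXXV = 35
XXI = 21
35 × 21 = 735

DCCXXXV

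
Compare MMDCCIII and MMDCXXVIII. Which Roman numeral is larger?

MMDCCIII = 2703
MMDCXXVIII = 2628
2703 is larger

MMDCCIII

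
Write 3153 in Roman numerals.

Convert 3153 to Roman numerals:
  3153 contains 3×1000 (MMM)
  153 contains 1×100 (C)
  53 contains 1×50 (L)
  3 contains 3×1 (III)

MMMCLIII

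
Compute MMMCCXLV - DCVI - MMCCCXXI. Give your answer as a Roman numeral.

MMMCCXLV = 3245, DCVI = 606, MMCCCXXI = 2321
3245 - 606 = 2639
2639 - 2321 = 318

CCCXVIII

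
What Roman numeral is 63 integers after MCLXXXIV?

MCLXXXIV = 1184
1184 + 63 = 1247

MCCXLVII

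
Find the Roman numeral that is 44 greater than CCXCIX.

CCXCIX = 299
299 + 44 = 343

CCCXLIII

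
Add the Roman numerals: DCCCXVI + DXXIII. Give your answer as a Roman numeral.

DCCCXVI = 816
DXXIII = 523
816 + 523 = 1339

MCCCXXXIX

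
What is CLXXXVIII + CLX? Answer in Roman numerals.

CLXXXVIII = 188
CLX = 160
188 + 160 = 348

CCCXLVIII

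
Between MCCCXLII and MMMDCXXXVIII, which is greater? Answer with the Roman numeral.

MCCCXLII = 1342
MMMDCXXXVIII = 3638
3638 is larger

MMMDCXXXVIII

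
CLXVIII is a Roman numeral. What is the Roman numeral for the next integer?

CLXVIII = 168, so the next integer is 168 + 1 = 169

CLXIX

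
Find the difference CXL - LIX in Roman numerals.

CXL = 140
LIX = 59
140 - 59 = 81

LXXXI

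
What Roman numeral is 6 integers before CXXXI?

CXXXI = 131
131 - 6 = 125

CXXV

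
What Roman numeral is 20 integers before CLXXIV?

CLXXIV = 174
174 - 20 = 154

CLIV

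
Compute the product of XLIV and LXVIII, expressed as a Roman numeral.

XLIV = 44
LXVIII = 68
44 × 68 = 2992

MMCMXCII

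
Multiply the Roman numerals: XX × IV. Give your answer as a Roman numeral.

XX = 20
IV = 4
20 × 4 = 80

LXXX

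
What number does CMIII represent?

CMIII: CM=900, I=1, I=1, I=1
900 + 1 + 1 + 1 = 903

903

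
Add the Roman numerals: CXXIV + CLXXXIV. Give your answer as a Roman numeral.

CXXIV = 124
CLXXXIV = 184
124 + 184 = 308

CCCVIII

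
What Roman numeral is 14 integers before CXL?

CXL = 140
140 - 14 = 126

CXXVI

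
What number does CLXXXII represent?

CLXXXII: C=100, L=50, X=10, X=10, X=10, I=1, I=1
100 + 50 + 10 + 10 + 10 + 1 + 1 = 182

182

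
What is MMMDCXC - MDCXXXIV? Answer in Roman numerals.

MMMDCXC = 3690
MDCXXXIV = 1634
3690 - 1634 = 2056

MMLVI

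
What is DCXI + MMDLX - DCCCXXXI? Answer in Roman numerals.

DCXI = 611, MMDLX = 2560, DCCCXXXI = 831
611 + 2560 = 3171
3171 - 831 = 2340

MMCCCXL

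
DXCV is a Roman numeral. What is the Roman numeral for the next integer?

DXCV = 595; next is 596

DXCVI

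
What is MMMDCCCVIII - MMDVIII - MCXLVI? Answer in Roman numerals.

MMMDCCCVIII = 3808, MMDVIII = 2508, MCXLVI = 1146
3808 - 2508 = 1300
1300 - 1146 = 154

CLIV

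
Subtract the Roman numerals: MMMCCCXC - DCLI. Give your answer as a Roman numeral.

MMMCCCXC = 3390
DCLI = 651
3390 - 651 = 2739

MMDCCXXXIX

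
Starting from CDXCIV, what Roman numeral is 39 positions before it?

CDXCIV = 494
494 - 39 = 455

CDLV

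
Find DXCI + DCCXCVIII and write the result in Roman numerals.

DXCI = 591
DCCXCVIII = 798
591 + 798 = 1389

MCCCLXXXIX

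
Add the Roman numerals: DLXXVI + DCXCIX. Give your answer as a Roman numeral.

DLXXVI = 576
DCXCIX = 699
576 + 699 = 1275

MCCLXXV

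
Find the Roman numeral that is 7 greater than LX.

LX = 60
60 + 7 = 67

LXVII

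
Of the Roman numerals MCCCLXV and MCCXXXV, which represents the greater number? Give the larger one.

MCCCLXV = 1365
MCCXXXV = 1235
1365 is larger

MCCCLXV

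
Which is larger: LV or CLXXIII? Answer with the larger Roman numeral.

LV = 55
CLXXIII = 173
173 is larger

CLXXIII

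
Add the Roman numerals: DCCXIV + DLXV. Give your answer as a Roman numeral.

DCCXIV = 714
DLXV = 565
714 + 565 = 1279

MCCLXXIX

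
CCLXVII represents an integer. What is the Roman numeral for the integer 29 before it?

CCLXVII = 267
267 - 29 = 238

CCXXXVIII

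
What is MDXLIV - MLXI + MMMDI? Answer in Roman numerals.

MDXLIV = 1544, MLXI = 1061, MMMDI = 3501
1544 - 1061 = 483
483 + 3501 = 3984

MMMCMLXXXIV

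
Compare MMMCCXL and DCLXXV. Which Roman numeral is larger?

MMMCCXL = 3240
DCLXXV = 675
3240 is larger

MMMCCXL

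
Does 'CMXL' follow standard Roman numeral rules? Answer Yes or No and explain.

'CMXL': Check the rules: uses only the symbols I, V, X, L, C, D, M; no symbol is repeated more than three times in a row; V, L and D each appear at most once; the only places a smaller symbol precedes a larger one are the allowed subtractive pairs CM, XL, the symbol right after such a pair (if any) is smaller than the pair's first symbol, and otherwise the values never increase from left to right. Value: CM (900) + XL (40) = 940. So it is a valid standard Roman numeral.

Yes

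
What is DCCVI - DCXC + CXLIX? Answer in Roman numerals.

DCCVI = 706, DCXC = 690, CXLIX = 149
706 - 690 = 16
16 + 149 = 165

CLXV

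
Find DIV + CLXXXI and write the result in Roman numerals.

DIV = 504
CLXXXI = 181
504 + 181 = 685

DCLXXXV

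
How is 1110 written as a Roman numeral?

Convert 1110 to Roman numerals:
  1110 contains 1×1000 (M)
  110 contains 1×100 (C)
  10 contains 1×10 (X)

MCX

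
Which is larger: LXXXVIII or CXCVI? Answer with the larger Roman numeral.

LXXXVIII = 88
CXCVI = 196
196 is larger

CXCVI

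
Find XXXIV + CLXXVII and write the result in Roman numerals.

XXXIV = 34
CLXXVII = 177
34 + 177 = 211

CCXI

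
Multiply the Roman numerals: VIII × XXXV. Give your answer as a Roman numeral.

VIII = 8
XXXV = 35
8 × 35 = 280

CCLXXX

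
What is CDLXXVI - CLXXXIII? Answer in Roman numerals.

CDLXXVI = 476
CLXXXIII = 183
476 - 183 = 293

CCXCIII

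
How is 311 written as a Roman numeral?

Convert 311 to Roman numerals:
  311 contains 3×100 (CCC)
  11 contains 1×10 (X)
  1 contains 1×1 (I)

CCCXI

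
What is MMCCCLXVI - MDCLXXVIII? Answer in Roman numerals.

MMCCCLXVI = 2366
MDCLXXVIII = 1678
2366 - 1678 = 688

DCLXXXVIII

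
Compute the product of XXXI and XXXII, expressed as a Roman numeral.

XXXI = 31
XXXII = 32
31 × 32 = 992

CMXCII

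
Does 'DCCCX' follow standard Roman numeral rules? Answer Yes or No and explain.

'DCCCX': Check the rules: uses only the symbols I, V, X, L, C, D, M; no symbol is repeated more than three times in a row; V, L and D each appear at most once; no smaller symbol precedes a larger one (values never increase from left to right). Value: D (500) + C (100) + C (100) + C (100) + X (10) = 810. So it is a valid standard Roman numeral.

Yes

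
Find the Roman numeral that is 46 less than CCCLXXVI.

CCCLXXVI = 376
376 - 46 = 330

CCCXXX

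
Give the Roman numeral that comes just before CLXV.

CLXV = 165, so the previous integer is 165 - 1 = 164

CLXIV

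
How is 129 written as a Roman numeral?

Convert 129 to Roman numerals:
  129 contains 1×100 (C)
  29 contains 2×10 (XX)
  9 contains 1×9 (IX)

CXXIX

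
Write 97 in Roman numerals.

Convert 97 to Roman numerals:
  97 contains 1×90 (XC)
  7 contains 1×5 (V)
  2 contains 2×1 (II)

XCVII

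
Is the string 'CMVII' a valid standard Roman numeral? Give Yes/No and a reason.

'CMVII': Check the rules: uses only the symbols I, V, X, L, C, D, M; no symbol is repeated more than three times in a row; V, L and D each appear at most once; the only place a smaller symbol precedes a larger one is the allowed subtractive pair CM, the symbol right after such a pair (if any) is smaller than the pair's first symbol, and otherwise the values never increase from left to right. Value: CM (900) + V (5) + I (1) + I (1) = 907. So it is a valid standard Roman numeral.

Yes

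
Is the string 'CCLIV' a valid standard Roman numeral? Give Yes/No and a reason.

'CCLIV': Check the rules: uses only the symbols I, V, X, L, C, D, M; no symbol is repeated more than three times in a row; V, L and D each appear at most once; the only place a smaller symbol precedes a larger one is the allowed subtractive pair IV, the symbol right after such a pair (if any) is smaller than the pair's first symbol, and otherwise the values never increase from left to right. Value: C (100) + C (100) + L (50) + IV (4) = 254. So it is a valid standard Roman numeral.

Yes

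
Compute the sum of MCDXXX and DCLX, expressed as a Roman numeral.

MCDXXX = 1430
DCLX = 660
1430 + 660 = 2090

MMXC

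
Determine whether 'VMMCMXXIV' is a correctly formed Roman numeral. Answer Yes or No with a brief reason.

'VMMCMXXIV': V should not appear more than once

No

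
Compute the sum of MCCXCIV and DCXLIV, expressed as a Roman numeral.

MCCXCIV = 1294
DCXLIV = 644
1294 + 644 = 1938

MCMXXXVIII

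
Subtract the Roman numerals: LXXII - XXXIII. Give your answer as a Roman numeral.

LXXII = 72
XXXIII = 33
72 - 33 = 39

XXXIX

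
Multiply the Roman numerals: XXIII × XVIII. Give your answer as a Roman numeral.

XXIII = 23
XVIII = 18
23 × 18 = 414

CDXIV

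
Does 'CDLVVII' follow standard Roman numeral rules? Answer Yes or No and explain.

'CDLVVII': V should not appear more than once

No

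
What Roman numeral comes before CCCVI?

CCCVI = 306, so the previous integer is 306 - 1 = 305

CCCV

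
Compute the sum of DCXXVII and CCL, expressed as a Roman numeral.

DCXXVII = 627
CCL = 250
627 + 250 = 877

DCCCLXXVII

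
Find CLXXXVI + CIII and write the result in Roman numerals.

CLXXXVI = 186
CIII = 103
186 + 103 = 289

CCLXXXIX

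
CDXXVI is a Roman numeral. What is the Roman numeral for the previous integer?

CDXXVI = 426, so the previous integer is 426 - 1 = 425

CDXXV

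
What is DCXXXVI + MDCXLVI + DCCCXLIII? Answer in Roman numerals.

DCXXXVI = 636, MDCXLVI = 1646, DCCCXLIII = 843
636 + 1646 = 2282
2282 + 843 = 3125

MMMCXXV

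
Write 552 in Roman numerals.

Convert 552 to Roman numerals:
  552 contains 1×500 (D)
  52 contains 1×50 (L)
  2 contains 2×1 (II)

DLII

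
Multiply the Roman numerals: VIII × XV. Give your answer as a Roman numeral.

VIII = 8
XV = 15
8 × 15 = 120

CXX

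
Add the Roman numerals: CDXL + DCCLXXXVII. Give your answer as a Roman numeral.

CDXL = 440
DCCLXXXVII = 787
440 + 787 = 1227

MCCXXVII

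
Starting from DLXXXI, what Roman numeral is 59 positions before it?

DLXXXI = 581
581 - 59 = 522

DXXII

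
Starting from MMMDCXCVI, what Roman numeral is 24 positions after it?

MMMDCXCVI = 3696
3696 + 24 = 3720

MMMDCCXX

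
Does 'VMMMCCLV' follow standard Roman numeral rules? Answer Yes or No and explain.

'VMMMCCLV': V should not appear more than once

No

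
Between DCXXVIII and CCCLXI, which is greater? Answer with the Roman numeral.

DCXXVIII = 628
CCCLXI = 361
628 is larger

DCXXVIII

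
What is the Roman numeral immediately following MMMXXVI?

MMMXXVI = 3026, so the next integer is 3026 + 1 = 3027

MMMXXVII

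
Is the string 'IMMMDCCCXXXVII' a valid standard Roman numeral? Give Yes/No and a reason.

'IMMMDCCCXXXVII': Invalid subtractive combination: IM

No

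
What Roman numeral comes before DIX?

DIX = 509, so the previous integer is 509 - 1 = 508

DVIII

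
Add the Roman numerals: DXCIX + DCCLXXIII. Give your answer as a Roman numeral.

DXCIX = 599
DCCLXXIII = 773
599 + 773 = 1372

MCCCLXXII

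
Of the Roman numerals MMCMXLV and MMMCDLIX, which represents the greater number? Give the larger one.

MMCMXLV = 2945
MMMCDLIX = 3459
3459 is larger

MMMCDLIX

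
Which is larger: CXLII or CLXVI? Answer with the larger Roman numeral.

CXLII = 142
CLXVI = 166
166 is larger

CLXVI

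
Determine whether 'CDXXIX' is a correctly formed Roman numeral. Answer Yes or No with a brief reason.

'CDXXIX': Check the rules: uses only the symbols I, V, X, L, C, D, M; no symbol is repeated more than three times in a row; V, L and D each appear at most once; the only places a smaller symbol precedes a larger one are the allowed subtractive pairs CD, IX, the symbol right after such a pair (if any) is smaller than the pair's first symbol, and otherwise the values never increase from left to right. Value: CD (400) + X (10) + X (10) + IX (9) = 429. So it is a valid standard Roman numeral.

Yes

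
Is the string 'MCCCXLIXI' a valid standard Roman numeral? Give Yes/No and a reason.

'MCCCXLIXI': I cannot come right after the subtractive pair IX: once I is subtracted in IX, the next symbol must be smaller than I

No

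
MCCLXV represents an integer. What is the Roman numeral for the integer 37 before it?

MCCLXV = 1265
1265 - 37 = 1228

MCCXXVIII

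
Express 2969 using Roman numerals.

Convert 2969 to Roman numerals:
  2969 contains 2×1000 (MM)
  969 contains 1×900 (CM)
  69 contains 1×50 (L)
  19 contains 1×10 (X)
  9 contains 1×9 (IX)

MMCMLXIX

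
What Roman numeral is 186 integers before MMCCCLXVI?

MMCCCLXVI = 2366
2366 - 186 = 2180

MMCLXXX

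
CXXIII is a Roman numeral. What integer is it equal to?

CXXIII: C=100, X=10, X=10, I=1, I=1, I=1
100 + 10 + 10 + 1 + 1 + 1 = 123

123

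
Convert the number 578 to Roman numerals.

Convert 578 to Roman numerals:
  578 contains 1×500 (D)
  78 contains 1×50 (L)
  28 contains 2×10 (XX)
  8 contains 1×5 (V)
  3 contains 3×1 (III)

DLXXVIII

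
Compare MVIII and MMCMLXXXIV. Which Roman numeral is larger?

MVIII = 1008
MMCMLXXXIV = 2984
2984 is larger

MMCMLXXXIV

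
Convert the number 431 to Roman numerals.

Convert 431 to Roman numerals:
  431 contains 1×400 (CD)
  31 contains 3×10 (XXX)
  1 contains 1×1 (I)

CDXXXI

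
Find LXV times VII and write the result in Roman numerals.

LXV = 65
VII = 7
65 × 7 = 455

CDLV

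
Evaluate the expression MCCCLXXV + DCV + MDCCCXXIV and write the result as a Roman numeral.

MCCCLXXV = 1375, DCV = 605, MDCCCXXIV = 1824
1375 + 605 = 1980
1980 + 1824 = 3804

MMMDCCCIV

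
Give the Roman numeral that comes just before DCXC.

DCXC = 690, so the previous integer is 690 - 1 = 689

DCLXXXIX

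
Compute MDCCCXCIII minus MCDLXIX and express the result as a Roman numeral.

MDCCCXCIII = 1893
MCDLXIX = 1469
1893 - 1469 = 424

CDXXIV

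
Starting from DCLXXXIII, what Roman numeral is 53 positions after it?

DCLXXXIII = 683
683 + 53 = 736

DCCXXXVI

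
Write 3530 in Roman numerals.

Convert 3530 to Roman numerals:
  3530 contains 3×1000 (MMM)
  530 contains 1×500 (D)
  30 contains 3×10 (XXX)

MMMDXXX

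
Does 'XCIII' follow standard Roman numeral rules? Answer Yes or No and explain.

'XCIII': Check the rules: uses only the symbols I, V, X, L, C, D, M; no symbol is repeated more than three times in a row; V, L and D each appear at most once; the only place a smaller symbol precedes a larger one is the allowed subtractive pair XC, the symbol right after such a pair (if any) is smaller than the pair's first symbol, and otherwise the values never increase from left to right. Value: XC (90) + I (1) + I (1) + I (1) = 93. So it is a valid standard Roman numeral.

Yes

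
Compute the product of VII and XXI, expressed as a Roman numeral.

VII = 7
XXI = 21
7 × 21 = 147

CXLVII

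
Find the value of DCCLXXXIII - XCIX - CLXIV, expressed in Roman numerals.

DCCLXXXIII = 783, XCIX = 99, CLXIV = 164
783 - 99 = 684
684 - 164 = 520

DXX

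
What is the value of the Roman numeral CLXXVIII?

CLXXVIII: C=100, L=50, X=10, X=10, V=5, I=1, I=1, I=1
100 + 50 + 10 + 10 + 5 + 1 + 1 + 1 = 178

178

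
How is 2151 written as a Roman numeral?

Convert 2151 to Roman numerals:
  2151 contains 2×1000 (MM)
  151 contains 1×100 (C)
  51 contains 1×50 (L)
  1 contains 1×1 (I)

MMCLI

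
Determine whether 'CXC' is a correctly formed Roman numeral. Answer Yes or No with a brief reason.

'CXC': Check the rules: uses only the symbols I, V, X, L, C, D, M; no symbol is repeated more than three times in a row; V, L and D each appear at most once; the only place a smaller symbol precedes a larger one is the allowed subtractive pair XC, the symbol right after such a pair (if any) is smaller than the pair's first symbol, and otherwise the values never increase from left to right. Value: C (100) + XC (90) = 190. So it is a valid standard Roman numeral.

Yes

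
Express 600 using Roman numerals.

Convert 600 to Roman numerals:
  600 contains 1×500 (D)
  100 contains 1×100 (C)

DC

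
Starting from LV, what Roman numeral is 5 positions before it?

LV = 55
55 - 5 = 50

L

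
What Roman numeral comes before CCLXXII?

CCLXXII = 272, so the previous integer is 272 - 1 = 271

CCLXXI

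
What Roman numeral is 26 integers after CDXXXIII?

CDXXXIII = 433
433 + 26 = 459

CDLIX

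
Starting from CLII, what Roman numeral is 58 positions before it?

CLII = 152
152 - 58 = 94

XCIV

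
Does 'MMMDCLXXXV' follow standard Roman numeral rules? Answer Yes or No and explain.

'MMMDCLXXXV': Check the rules: uses only the symbols I, V, X, L, C, D, M; no symbol is repeated more than three times in a row; V, L and D each appear at most once; no smaller symbol precedes a larger one (values never increase from left to right). Value: M (1000) + M (1000) + M (1000) + D (500) + C (100) + L (50) + X (10) + X (10) + X (10) + V (5) = 3685. So it is a valid standard Roman numeral.

Yes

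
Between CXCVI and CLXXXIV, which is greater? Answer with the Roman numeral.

CXCVI = 196
CLXXXIV = 184
196 is larger

CXCVI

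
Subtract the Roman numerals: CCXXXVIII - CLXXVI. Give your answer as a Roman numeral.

CCXXXVIII = 238
CLXXVI = 176
238 - 176 = 62

LXII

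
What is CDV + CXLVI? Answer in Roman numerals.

CDV = 405
CXLVI = 146
405 + 146 = 551

DLI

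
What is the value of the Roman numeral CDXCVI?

CDXCVI: CD=400, XC=90, V=5, I=1
400 + 90 + 5 + 1 = 496

496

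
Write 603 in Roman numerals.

Convert 603 to Roman numerals:
  603 contains 1×500 (D)
  103 contains 1×100 (C)
  3 contains 3×1 (III)

DCIII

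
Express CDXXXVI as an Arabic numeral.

CDXXXVI: CD=400, X=10, X=10, X=10, V=5, I=1
400 + 10 + 10 + 10 + 5 + 1 = 436

436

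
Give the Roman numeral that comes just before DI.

DI = 501, so the previous integer is 501 - 1 = 500

D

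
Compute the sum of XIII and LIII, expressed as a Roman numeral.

XIII = 13
LIII = 53
13 + 53 = 66

LXVI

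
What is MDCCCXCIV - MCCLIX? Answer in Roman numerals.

MDCCCXCIV = 1894
MCCLIX = 1259
1894 - 1259 = 635

DCXXXV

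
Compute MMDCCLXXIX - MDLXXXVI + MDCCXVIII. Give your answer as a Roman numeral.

MMDCCLXXIX = 2779, MDLXXXVI = 1586, MDCCXVIII = 1718
2779 - 1586 = 1193
1193 + 1718 = 2911

MMCMXI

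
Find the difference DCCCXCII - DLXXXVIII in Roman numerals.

DCCCXCII = 892
DLXXXVIII = 588
892 - 588 = 304

CCCIV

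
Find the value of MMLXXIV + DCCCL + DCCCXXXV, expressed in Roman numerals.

MMLXXIV = 2074, DCCCL = 850, DCCCXXXV = 835
2074 + 850 = 2924
2924 + 835 = 3759

MMMDCCLIX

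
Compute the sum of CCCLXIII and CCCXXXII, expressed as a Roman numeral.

CCCLXIII = 363
CCCXXXII = 332
363 + 332 = 695

DCXCV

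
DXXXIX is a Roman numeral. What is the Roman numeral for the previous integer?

DXXXIX = 539, so the previous integer is 539 - 1 = 538

DXXXVIII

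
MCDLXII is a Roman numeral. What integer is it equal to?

MCDLXII: M=1000, CD=400, L=50, X=10, I=1, I=1
1000 + 400 + 50 + 10 + 1 + 1 = 1462

1462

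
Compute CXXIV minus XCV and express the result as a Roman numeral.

CXXIV = 124
XCV = 95
124 - 95 = 29

XXIX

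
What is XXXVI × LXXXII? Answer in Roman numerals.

XXXVI = 36
LXXXII = 82
36 × 82 = 2952

MMCMLII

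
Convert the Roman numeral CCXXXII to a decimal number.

CCXXXII: C=100, C=100, X=10, X=10, X=10, I=1, I=1
100 + 100 + 10 + 10 + 10 + 1 + 1 = 232

232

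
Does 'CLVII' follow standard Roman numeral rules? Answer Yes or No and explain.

'CLVII': Check the rules: uses only the symbols I, V, X, L, C, D, M; no symbol is repeated more than three times in a row; V, L and D each appear at most once; no smaller symbol precedes a larger one (values never increase from left to right). Value: C (100) + L (50) + V (5) + I (1) + I (1) = 157. So it is a valid standard Roman numeral.

Yes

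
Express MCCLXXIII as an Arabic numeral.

MCCLXXIII: M=1000, C=100, C=100, L=50, X=10, X=10, I=1, I=1, I=1
1000 + 100 + 100 + 50 + 10 + 10 + 1 + 1 + 1 = 1273

1273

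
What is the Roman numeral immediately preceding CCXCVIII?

CCXCVIII = 298; previous is 297

CCXCVII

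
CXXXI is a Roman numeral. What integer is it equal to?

CXXXI: C=100, X=10, X=10, X=10, I=1
100 + 10 + 10 + 10 + 1 = 131

131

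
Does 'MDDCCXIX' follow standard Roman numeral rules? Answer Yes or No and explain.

'MDDCCXIX': D should not appear more than once

No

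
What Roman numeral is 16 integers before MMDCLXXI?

MMDCLXXI = 2671
2671 - 16 = 2655

MMDCLV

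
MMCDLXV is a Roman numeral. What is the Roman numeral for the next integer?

MMCDLXV = 2465; next is 2466

MMCDLXVI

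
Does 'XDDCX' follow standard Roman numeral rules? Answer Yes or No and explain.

'XDDCX': D should not appear more than once

No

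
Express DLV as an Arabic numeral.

DLV: D=500, L=50, V=5
500 + 50 + 5 = 555

555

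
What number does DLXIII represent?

DLXIII: D=500, L=50, X=10, I=1, I=1, I=1
500 + 50 + 10 + 1 + 1 + 1 = 563

563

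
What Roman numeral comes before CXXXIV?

CXXXIV = 134; previous is 133

CXXXIII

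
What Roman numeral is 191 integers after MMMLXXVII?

MMMLXXVII = 3077
3077 + 191 = 3268

MMMCCLXVIII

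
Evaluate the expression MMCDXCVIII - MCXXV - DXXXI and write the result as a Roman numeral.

MMCDXCVIII = 2498, MCXXV = 1125, DXXXI = 531
2498 - 1125 = 1373
1373 - 531 = 842

DCCCXLII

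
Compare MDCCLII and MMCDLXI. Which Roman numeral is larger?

MDCCLII = 1752
MMCDLXI = 2461
2461 is larger

MMCDLXI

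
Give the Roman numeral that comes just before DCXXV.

DCXXV = 625; previous is 624

DCXXIV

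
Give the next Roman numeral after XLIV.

XLIV = 44; next is 45

XLV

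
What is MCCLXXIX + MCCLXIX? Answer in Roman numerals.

MCCLXXIX = 1279
MCCLXIX = 1269
1279 + 1269 = 2548

MMDXLVIII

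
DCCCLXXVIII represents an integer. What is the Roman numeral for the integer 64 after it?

DCCCLXXVIII = 878
878 + 64 = 942

CMXLII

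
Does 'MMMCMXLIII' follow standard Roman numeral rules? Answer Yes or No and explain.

'MMMCMXLIII': Check the rules: uses only the symbols I, V, X, L, C, D, M; no symbol is repeated more than three times in a row; V, L and D each appear at most once; the only places a smaller symbol precedes a larger one are the allowed subtractive pairs CM, XL, the symbol right after such a pair (if any) is smaller than the pair's first symbol, and otherwise the values never increase from left to right. Value: M (1000) + M (1000) + M (1000) + CM (900) + XL (40) + I (1) + I (1) + I (1) = 3943. So it is a valid standard Roman numeral.

Yes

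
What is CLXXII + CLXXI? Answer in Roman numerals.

CLXXII = 172
CLXXI = 171
172 + 171 = 343

CCCXLIII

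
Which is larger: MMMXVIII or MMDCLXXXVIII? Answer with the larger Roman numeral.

MMMXVIII = 3018
MMDCLXXXVIII = 2688
3018 is larger

MMMXVIII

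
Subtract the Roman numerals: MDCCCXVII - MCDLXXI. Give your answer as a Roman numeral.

MDCCCXVII = 1817
MCDLXXI = 1471
1817 - 1471 = 346

CCCXLVI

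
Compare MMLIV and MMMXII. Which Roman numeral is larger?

MMLIV = 2054
MMMXII = 3012
3012 is larger

MMMXII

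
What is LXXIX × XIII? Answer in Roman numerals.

LXXIX = 79
XIII = 13
79 × 13 = 1027

MXXVII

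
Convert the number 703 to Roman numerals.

Convert 703 to Roman numerals:
  703 contains 1×500 (D)
  203 contains 2×100 (CC)
  3 contains 3×1 (III)

DCCIII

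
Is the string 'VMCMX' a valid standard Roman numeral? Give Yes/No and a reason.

'VMCMX': Invalid subtractive combination: VM

No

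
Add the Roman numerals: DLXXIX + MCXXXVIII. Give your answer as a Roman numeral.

DLXXIX = 579
MCXXXVIII = 1138
579 + 1138 = 1717

MDCCXVII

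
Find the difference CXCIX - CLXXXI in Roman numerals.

CXCIX = 199
CLXXXI = 181
199 - 181 = 18

XVIII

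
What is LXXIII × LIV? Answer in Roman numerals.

LXXIII = 73
LIV = 54
73 × 54 = 3942

MMMCMXLII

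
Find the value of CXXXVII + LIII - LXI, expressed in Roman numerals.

CXXXVII = 137, LIII = 53, LXI = 61
137 + 53 = 190
190 - 61 = 129

CXXIX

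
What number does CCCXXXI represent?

CCCXXXI: C=100, C=100, C=100, X=10, X=10, X=10, I=1
100 + 100 + 100 + 10 + 10 + 10 + 1 = 331

331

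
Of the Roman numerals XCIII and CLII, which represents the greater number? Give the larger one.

XCIII = 93
CLII = 152
152 is larger

CLII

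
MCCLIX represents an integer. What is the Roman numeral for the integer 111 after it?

MCCLIX = 1259
1259 + 111 = 1370

MCCCLXX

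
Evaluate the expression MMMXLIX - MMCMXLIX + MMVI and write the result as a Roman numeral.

MMMXLIX = 3049, MMCMXLIX = 2949, MMVI = 2006
3049 - 2949 = 100
100 + 2006 = 2106

MMCVI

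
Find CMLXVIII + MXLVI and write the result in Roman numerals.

CMLXVIII = 968
MXLVI = 1046
968 + 1046 = 2014

MMXIV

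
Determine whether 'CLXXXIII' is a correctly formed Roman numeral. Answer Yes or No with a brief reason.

'CLXXXIII': Check the rules: uses only the symbols I, V, X, L, C, D, M; no symbol is repeated more than three times in a row; V, L and D each appear at most once; no smaller symbol precedes a larger one (values never increase from left to right). Value: C (100) + L (50) + X (10) + X (10) + X (10) + I (1) + I (1) + I (1) = 183. So it is a valid standard Roman numeral.

Yes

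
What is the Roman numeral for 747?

Convert 747 to Roman numerals:
  747 contains 1×500 (D)
  247 contains 2×100 (CC)
  47 contains 1×40 (XL)
  7 contains 1×5 (V)
  2 contains 2×1 (II)

DCCXLVII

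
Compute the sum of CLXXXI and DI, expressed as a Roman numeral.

CLXXXI = 181
DI = 501
181 + 501 = 682

DCLXXXII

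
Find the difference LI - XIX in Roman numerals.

LI = 51
XIX = 19
51 - 19 = 32

XXXII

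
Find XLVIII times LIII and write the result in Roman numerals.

XLVIII = 48
LIII = 53
48 × 53 = 2544

MMDXLIV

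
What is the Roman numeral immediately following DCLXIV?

DCLXIV = 664; next is 665

DCLXV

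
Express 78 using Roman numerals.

Convert 78 to Roman numerals:
  78 contains 1×50 (L)
  28 contains 2×10 (XX)
  8 contains 1×5 (V)
  3 contains 3×1 (III)

LXXVIII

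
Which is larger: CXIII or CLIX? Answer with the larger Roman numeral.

CXIII = 113
CLIX = 159
159 is larger

CLIX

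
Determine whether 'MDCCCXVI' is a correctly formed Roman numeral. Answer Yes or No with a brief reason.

'MDCCCXVI': Check the rules: uses only the symbols I, V, X, L, C, D, M; no symbol is repeated more than three times in a row; V, L and D each appear at most once; no smaller symbol precedes a larger one (values never increase from left to right). Value: M (1000) + D (500) + C (100) + C (100) + C (100) + X (10) + V (5) + I (1) = 1816. So it is a valid standard Roman numeral.

Yes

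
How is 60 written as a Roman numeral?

Convert 60 to Roman numerals:
  60 contains 1×50 (L)
  10 contains 1×10 (X)

LX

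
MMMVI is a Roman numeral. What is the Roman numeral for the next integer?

MMMVI = 3006, so the next integer is 3006 + 1 = 3007

MMMVII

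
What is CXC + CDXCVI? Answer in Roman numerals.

CXC = 190
CDXCVI = 496
190 + 496 = 686

DCLXXXVI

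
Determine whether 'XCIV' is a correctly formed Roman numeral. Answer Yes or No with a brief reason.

'XCIV': Check the rules: uses only the symbols I, V, X, L, C, D, M; no symbol is repeated more than three times in a row; V, L and D each appear at most once; the only places a smaller symbol precedes a larger one are the allowed subtractive pairs XC, IV, the symbol right after such a pair (if any) is smaller than the pair's first symbol, and otherwise the values never increase from left to right. Value: XC (90) + IV (4) = 94. So it is a valid standard Roman numeral.

Yes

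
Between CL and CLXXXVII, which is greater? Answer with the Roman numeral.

CL = 150
CLXXXVII = 187
187 is larger

CLXXXVII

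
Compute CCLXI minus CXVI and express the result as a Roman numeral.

CCLXI = 261
CXVI = 116
261 - 116 = 145

CXLV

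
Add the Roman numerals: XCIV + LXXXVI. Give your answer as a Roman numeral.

XCIV = 94
LXXXVI = 86
94 + 86 = 180

CLXXX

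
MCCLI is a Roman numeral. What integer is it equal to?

MCCLI: M=1000, C=100, C=100, L=50, I=1
1000 + 100 + 100 + 50 + 1 = 1251

1251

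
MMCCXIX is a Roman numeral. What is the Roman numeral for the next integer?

MMCCXIX = 2219, so the next integer is 2219 + 1 = 2220

MMCCXX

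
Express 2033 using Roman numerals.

Convert 2033 to Roman numerals:
  2033 contains 2×1000 (MM)
  33 contains 3×10 (XXX)
  3 contains 3×1 (III)

MMXXXIII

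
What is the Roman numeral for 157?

Convert 157 to Roman numerals:
  157 contains 1×100 (C)
  57 contains 1×50 (L)
  7 contains 1×5 (V)
  2 contains 2×1 (II)

CLVII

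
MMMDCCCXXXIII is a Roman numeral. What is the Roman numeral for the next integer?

MMMDCCCXXXIII = 3833; next is 3834

MMMDCCCXXXIV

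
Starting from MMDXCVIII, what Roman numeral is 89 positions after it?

MMDXCVIII = 2598
2598 + 89 = 2687

MMDCLXXXVII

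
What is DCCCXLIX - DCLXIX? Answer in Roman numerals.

DCCCXLIX = 849
DCLXIX = 669
849 - 669 = 180

CLXXX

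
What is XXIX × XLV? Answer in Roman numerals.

XXIX = 29
XLV = 45
29 × 45 = 1305

MCCCV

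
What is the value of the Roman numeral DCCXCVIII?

DCCXCVIII: D=500, C=100, C=100, XC=90, V=5, I=1, I=1, I=1
500 + 100 + 100 + 90 + 5 + 1 + 1 + 1 = 798

798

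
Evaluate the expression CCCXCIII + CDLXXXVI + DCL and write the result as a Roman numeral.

CCCXCIII = 393, CDLXXXVI = 486, DCL = 650
393 + 486 = 879
879 + 650 = 1529

MDXXIX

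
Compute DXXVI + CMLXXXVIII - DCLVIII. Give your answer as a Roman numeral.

DXXVI = 526, CMLXXXVIII = 988, DCLVIII = 658
526 + 988 = 1514
1514 - 658 = 856

DCCCLVI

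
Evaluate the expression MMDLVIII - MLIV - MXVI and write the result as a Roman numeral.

MMDLVIII = 2558, MLIV = 1054, MXVI = 1016
2558 - 1054 = 1504
1504 - 1016 = 488

CDLXXXVIII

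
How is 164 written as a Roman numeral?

Convert 164 to Roman numerals:
  164 contains 1×100 (C)
  64 contains 1×50 (L)
  14 contains 1×10 (X)
  4 contains 1×4 (IV)

CLXIV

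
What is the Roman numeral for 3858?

Convert 3858 to Roman numerals:
  3858 contains 3×1000 (MMM)
  858 contains 1×500 (D)
  358 contains 3×100 (CCC)
  58 contains 1×50 (L)
  8 contains 1×5 (V)
  3 contains 3×1 (III)

MMMDCCCLVIII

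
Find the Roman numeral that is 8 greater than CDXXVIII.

CDXXVIII = 428
428 + 8 = 436

CDXXXVI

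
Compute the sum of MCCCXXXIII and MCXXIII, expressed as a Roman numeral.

MCCCXXXIII = 1333
MCXXIII = 1123
1333 + 1123 = 2456

MMCDLVI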